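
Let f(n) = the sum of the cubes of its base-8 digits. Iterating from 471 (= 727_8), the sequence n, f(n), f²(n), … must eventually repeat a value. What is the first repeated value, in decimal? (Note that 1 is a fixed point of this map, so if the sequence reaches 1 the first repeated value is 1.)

471 = (7,2,7)_8 → 7³ + 2³ + 7³ = 343 + 8 + 343 = 694
694 = (1,2,6,6)_8 → 1³ + 2³ + 6³ + 6³ = 1 + 8 + 216 + 216 = 441
441 = (6,7,1)_8 → 6³ + 7³ + 1³ = 216 + 343 + 1 = 560
560 = (1,0,6,0)_8 → 1³ + 0³ + 6³ + 0³ = 1 + 0 + 216 + 0 = 217
217 = (3,3,1)_8 → 3³ + 3³ + 1³ = 27 + 27 + 1 = 55
55 = (6,7)_8 → 6³ + 7³ = 216 + 343 = 559
559 = (1,0,5,7)_8 → 1³ + 0³ + 5³ + 7³ = 1 + 0 + 125 + 343 = 469
469 = (7,2,5)_8 → 7³ + 2³ + 5³ = 343 + 8 + 125 = 476
476 = (7,3,4)_8 → 7³ + 3³ + 4³ = 343 + 27 + 64 = 434
434 = (6,6,2)_8 → 6³ + 6³ + 2³ = 216 + 216 + 8 = 440
440 = (6,7,0)_8 → 6³ + 7³ + 0³ = 216 + 343 + 0 = 559  — 559 already appeared earlier.

559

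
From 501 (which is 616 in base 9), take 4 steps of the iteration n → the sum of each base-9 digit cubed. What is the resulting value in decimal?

243

501 = (6,1,6)_9 → 6³ + 1³ + 6³ = 433
433 = (5,3,1)_9 → 5³ + 3³ + 1³ = 153
153 = (1,8,0)_9 → 1³ + 8³ + 0³ = 513
513 = (6,3,0)_9 → 6³ + 3³ + 0³ = 243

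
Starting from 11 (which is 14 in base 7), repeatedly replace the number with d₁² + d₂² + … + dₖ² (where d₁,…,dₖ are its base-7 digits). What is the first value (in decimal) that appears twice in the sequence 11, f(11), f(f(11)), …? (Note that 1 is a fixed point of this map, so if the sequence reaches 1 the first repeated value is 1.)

11 = (1,4)_7 → 1² + 4² = 17
17 = (2,3)_7 → 2² + 3² = 13
13 = (1,6)_7 → 1² + 6² = 37
37 = (5,2)_7 → 5² + 2² = 29
29 = (4,1)_7 → 4² + 1² = 17  — 17 already appeared earlier.

17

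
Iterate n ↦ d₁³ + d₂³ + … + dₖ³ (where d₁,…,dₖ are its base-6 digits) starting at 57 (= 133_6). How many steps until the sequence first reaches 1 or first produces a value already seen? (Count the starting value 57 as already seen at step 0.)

57 = (1,3,3)_6 → 1³ + 3³ + 3³ = 55
55 = (1,3,1)_6 → 1³ + 3³ + 1³ = 29
29 = (4,5)_6 → 4³ + 5³ = 189
189 = (5,1,3)_6 → 5³ + 1³ + 3³ = 153
153 = (4,1,3)_6 → 4³ + 1³ + 3³ = 92
92 = (2,3,2)_6 → 2³ + 3³ + 2³ = 43
43 = (1,1,1)_6 → 1³ + 1³ + 1³ = 3
3 = (3)_6 → 3³ = 27
27 = (4,3)_6 → 4³ + 3³ = 91
91 = (2,3,1)_6 → 2³ + 3³ + 1³ = 36
36 = (1,0,0)_6 → 1³ + 0³ + 0³ = 1  — reached 1.
That took 11 steps.

11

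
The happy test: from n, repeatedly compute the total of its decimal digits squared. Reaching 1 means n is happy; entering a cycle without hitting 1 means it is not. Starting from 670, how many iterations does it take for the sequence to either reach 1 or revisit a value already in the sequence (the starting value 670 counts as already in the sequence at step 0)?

10

670 → 6² + 7² + 0² = 36 + 49 + 0 = 85
85 → 8² + 5² = 64 + 25 = 89
89 → 8² + 9² = 64 + 81 = 145
145 → 1² + 4² + 5² = 1 + 16 + 25 = 42
42 → 4² + 2² = 16 + 4 = 20
20 → 2² + 0² = 4 + 0 = 4
4 → 4² = 16
16 → 1² + 6² = 1 + 36 = 37
37 → 3² + 7² = 9 + 49 = 58
58 → 5² + 8² = 25 + 64 = 89  — 89 repeats.
That took 10 steps.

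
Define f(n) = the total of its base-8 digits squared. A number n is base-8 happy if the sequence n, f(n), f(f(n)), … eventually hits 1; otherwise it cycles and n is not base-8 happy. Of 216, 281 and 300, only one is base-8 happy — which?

216

216: 216 → 18 → 8 → 1  — reaches 1 (base-8 happy)
281: 281 → 26 → 13 → 26  — repeats 26 (not base-8 happy)
300: 300 → 57 → 50 → 40 → 25 → 10 → 5 → 25  — repeats 25 (not base-8 happy)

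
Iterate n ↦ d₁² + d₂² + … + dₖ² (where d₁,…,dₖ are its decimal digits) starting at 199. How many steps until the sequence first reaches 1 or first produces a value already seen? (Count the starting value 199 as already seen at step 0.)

199 → 1² + 9² + 9² = 1 + 81 + 81 = 163
163 → 1² + 6² + 3² = 1 + 36 + 9 = 46
46 → 4² + 6² = 16 + 36 = 52
52 → 5² + 2² = 25 + 4 = 29
29 → 2² + 9² = 4 + 81 = 85
85 → 8² + 5² = 64 + 25 = 89
89 → 8² + 9² = 64 + 81 = 145
145 → 1² + 4² + 5² = 1 + 16 + 25 = 42
42 → 4² + 2² = 16 + 4 = 20
20 → 2² + 0² = 4 + 0 = 4
4 → 4² = 16
16 → 1² + 6² = 1 + 36 = 37
37 → 3² + 7² = 9 + 49 = 58
58 → 5² + 8² = 25 + 64 = 89  — 89 repeats.
That took 14 steps.

14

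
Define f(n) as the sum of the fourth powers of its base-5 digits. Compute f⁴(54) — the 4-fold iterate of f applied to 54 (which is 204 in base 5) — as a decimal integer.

54 = (2,0,4)_5 → 2⁴ + 0⁴ + 4⁴ = 272
272 = (2,0,4,2)_5 → 2⁴ + 0⁴ + 4⁴ + 2⁴ = 288
288 = (2,1,2,3)_5 → 2⁴ + 1⁴ + 2⁴ + 3⁴ = 114
114 = (4,2,4)_5 → 4⁴ + 2⁴ + 4⁴ = 528

528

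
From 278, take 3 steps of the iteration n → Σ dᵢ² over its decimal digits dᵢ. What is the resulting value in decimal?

26

278 → 117
117 → 51
51 → 26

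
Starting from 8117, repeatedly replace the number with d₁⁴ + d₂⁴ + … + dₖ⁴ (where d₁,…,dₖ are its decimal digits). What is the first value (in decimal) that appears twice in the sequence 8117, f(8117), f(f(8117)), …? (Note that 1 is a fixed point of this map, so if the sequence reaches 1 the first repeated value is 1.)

13139

8117 → 8⁴ + 1⁴ + 1⁴ + 7⁴ = 6499
6499 → 6⁴ + 4⁴ + 9⁴ + 9⁴ = 14674
14674 → 1⁴ + 4⁴ + 6⁴ + 7⁴ + 4⁴ = 4210
4210 → 4⁴ + 2⁴ + 1⁴ + 0⁴ = 273
273 → 2⁴ + 7⁴ + 3⁴ = 2498
2498 → 2⁴ + 4⁴ + 9⁴ + 8⁴ = 10929
10929 → 1⁴ + 0⁴ + 9⁴ + 2⁴ + 9⁴ = 13139
13139 → 1⁴ + 3⁴ + 1⁴ + 3⁴ + 9⁴ = 6725
6725 → 6⁴ + 7⁴ + 2⁴ + 5⁴ = 4338
4338 → 4⁴ + 3⁴ + 3⁴ + 8⁴ = 4514
4514 → 4⁴ + 5⁴ + 1⁴ + 4⁴ = 1138
1138 → 1⁴ + 1⁴ + 3⁴ + 8⁴ = 4179
4179 → 4⁴ + 1⁴ + 7⁴ + 9⁴ = 9219
9219 → 9⁴ + 2⁴ + 1⁴ + 9⁴ = 13139  — 13139 already appeared earlier.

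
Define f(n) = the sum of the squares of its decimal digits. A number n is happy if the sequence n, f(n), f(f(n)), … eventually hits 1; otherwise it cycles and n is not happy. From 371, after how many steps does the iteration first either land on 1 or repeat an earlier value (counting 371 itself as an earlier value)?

371 → 3² + 7² + 1² = 9 + 49 + 1 = 59
59 → 5² + 9² = 25 + 81 = 106
106 → 1² + 0² + 6² = 1 + 0 + 36 = 37
37 → 3² + 7² = 9 + 49 = 58
58 → 5² + 8² = 25 + 64 = 89
89 → 8² + 9² = 64 + 81 = 145
145 → 1² + 4² + 5² = 1 + 16 + 25 = 42
42 → 4² + 2² = 16 + 4 = 20
20 → 2² + 0² = 4 + 0 = 4
4 → 4² = 16
16 → 1² + 6² = 1 + 36 = 37  — 37 repeats.
That took 11 steps.

11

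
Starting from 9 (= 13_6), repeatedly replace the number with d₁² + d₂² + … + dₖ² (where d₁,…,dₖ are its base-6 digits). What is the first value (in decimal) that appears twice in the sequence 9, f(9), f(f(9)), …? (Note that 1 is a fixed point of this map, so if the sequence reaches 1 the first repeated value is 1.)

9 = (1,3)_6 → 10
10 = (1,4)_6 → 17
17 = (2,5)_6 → 29
29 = (4,5)_6 → 41
41 = (1,0,5)_6 → 26
26 = (4,2)_6 → 20
20 = (3,2)_6 → 13
13 = (2,1)_6 → 5
5 = (5)_6 → 25
25 = (4,1)_6 → 17  — 17 already appeared earlier.

17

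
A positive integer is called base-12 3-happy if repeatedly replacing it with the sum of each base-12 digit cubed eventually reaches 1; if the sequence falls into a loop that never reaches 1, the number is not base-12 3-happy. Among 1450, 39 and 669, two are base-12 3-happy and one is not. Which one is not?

1450: 1450 → 2000 → 1514 → 1224 → 728 → 637 → 190 → 1028 → 856 → 1520 → 1728 → 1  — reaches 1 (base-12 3-happy)
39: 39 → 54 → 280 → 1396 → 1305 → 1458 → 1217 → 762 → 368 → 736 → 190 → 1028 → 856 → 1520 → 1728 → 1  — reaches 1 (base-12 3-happy)
669: 669 → 1136 → 1855 → 1344 → 793 → 342 → 288 → 8 → 512 → 755 → 1464 → 1008 → 343 → 415 → 1351 → 1136  — repeats 1136 (not base-12 3-happy)

669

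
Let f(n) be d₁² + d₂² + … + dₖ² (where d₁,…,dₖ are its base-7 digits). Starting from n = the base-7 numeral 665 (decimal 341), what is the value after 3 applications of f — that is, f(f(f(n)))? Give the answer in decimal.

19

341 = (6,6,5)_7 → 97
97 = (1,6,6)_7 → 73
73 = (1,3,3)_7 → 19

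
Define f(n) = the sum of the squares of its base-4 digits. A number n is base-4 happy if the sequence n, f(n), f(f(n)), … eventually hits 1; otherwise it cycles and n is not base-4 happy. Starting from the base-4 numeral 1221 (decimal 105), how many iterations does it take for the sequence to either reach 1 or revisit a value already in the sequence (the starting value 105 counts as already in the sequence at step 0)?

4

105 = (1,2,2,1)_4 → 10
10 = (2,2)_4 → 8
8 = (2,0)_4 → 4
4 = (1,0)_4 → 1  — reached 1.
That took 4 steps.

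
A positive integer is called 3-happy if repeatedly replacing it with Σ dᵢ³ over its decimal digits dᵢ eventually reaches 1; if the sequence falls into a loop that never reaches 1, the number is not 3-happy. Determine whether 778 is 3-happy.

778 → 7³ + 7³ + 8³ = 1198
1198 → 1³ + 1³ + 9³ + 8³ = 1243
1243 → 1³ + 2³ + 4³ + 3³ = 100
100 → 1³ + 0³ + 0³ = 1  — reached 1.

3-happy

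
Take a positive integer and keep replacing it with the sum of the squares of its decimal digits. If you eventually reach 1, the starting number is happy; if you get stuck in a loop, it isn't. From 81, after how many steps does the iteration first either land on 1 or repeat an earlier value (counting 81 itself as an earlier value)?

81 → 8² + 1² = 64 + 1 = 65
65 → 6² + 5² = 36 + 25 = 61
61 → 6² + 1² = 36 + 1 = 37
37 → 3² + 7² = 9 + 49 = 58
58 → 5² + 8² = 25 + 64 = 89
89 → 8² + 9² = 64 + 81 = 145
145 → 1² + 4² + 5² = 1 + 16 + 25 = 42
42 → 4² + 2² = 16 + 4 = 20
20 → 2² + 0² = 4 + 0 = 4
4 → 4² = 16
16 → 1² + 6² = 1 + 36 = 37  — 37 repeats.
That took 11 steps.

11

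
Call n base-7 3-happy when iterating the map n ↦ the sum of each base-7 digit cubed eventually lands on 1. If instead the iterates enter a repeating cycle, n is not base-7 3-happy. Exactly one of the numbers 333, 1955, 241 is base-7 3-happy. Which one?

333: 333 → 405 → 219 → 99 → 9 → 9  — repeats 9 (not base-7 3-happy)
1955: 1955 → 413 → 29 → 65 → 17 → 35 → 125 → 251 → 341 → 557 → 137 → 197 → 65  — repeats 65 (not base-7 3-happy)
241: 241 → 307 → 433 → 343 → 1  — reaches 1 (base-7 3-happy)

241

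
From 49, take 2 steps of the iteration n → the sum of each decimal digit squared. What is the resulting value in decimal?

49 → 4² + 9² = 16 + 81 = 97
97 → 9² + 7² = 81 + 49 = 130

130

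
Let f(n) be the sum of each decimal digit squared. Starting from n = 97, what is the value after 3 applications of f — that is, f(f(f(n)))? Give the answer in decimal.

1

97 → 9² + 7² = 130
130 → 1² + 3² + 0² = 10
10 → 1² + 0² = 1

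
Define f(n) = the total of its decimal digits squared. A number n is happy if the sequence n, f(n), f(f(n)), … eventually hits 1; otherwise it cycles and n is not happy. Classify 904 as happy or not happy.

904 → 9² + 0² + 4² = 97
97 → 9² + 7² = 130
130 → 1² + 3² + 0² = 10
10 → 1² + 0² = 1  — reached 1.

happy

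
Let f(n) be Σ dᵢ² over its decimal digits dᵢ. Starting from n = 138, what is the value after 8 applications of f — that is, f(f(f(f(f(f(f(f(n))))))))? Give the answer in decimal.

138 → 1² + 3² + 8² = 1 + 9 + 64 = 74
74 → 7² + 4² = 49 + 16 = 65
65 → 6² + 5² = 36 + 25 = 61
61 → 6² + 1² = 36 + 1 = 37
37 → 3² + 7² = 9 + 49 = 58
58 → 5² + 8² = 25 + 64 = 89
89 → 8² + 9² = 64 + 81 = 145
145 → 1² + 4² + 5² = 1 + 16 + 25 = 42

42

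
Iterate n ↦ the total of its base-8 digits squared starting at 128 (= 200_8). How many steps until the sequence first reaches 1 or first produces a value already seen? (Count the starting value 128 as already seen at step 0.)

128 = (2,0,0)_8 → 2² + 0² + 0² = 4 + 0 + 0 = 4
4 = (4)_8 → 4² = 16
16 = (2,0)_8 → 2² + 0² = 4 + 0 = 4  — 4 repeats.
That took 3 steps.

3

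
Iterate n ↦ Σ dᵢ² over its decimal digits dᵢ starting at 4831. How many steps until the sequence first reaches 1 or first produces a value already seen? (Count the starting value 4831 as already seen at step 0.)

13

4831 → 4² + 8² + 3² + 1² = 90
90 → 9² + 0² = 81
81 → 8² + 1² = 65
65 → 6² + 5² = 61
61 → 6² + 1² = 37
37 → 3² + 7² = 58
58 → 5² + 8² = 89
89 → 8² + 9² = 145
145 → 1² + 4² + 5² = 42
42 → 4² + 2² = 20
20 → 2² + 0² = 4
4 → 4² = 16
16 → 1² + 6² = 37  — 37 repeats.
That took 13 steps.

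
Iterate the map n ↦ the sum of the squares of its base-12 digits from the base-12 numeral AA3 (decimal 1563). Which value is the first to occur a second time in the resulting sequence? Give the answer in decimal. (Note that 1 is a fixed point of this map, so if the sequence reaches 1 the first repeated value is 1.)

25

1563 = (10,10,3)_12 → 10² + 10² + 3² = 209
209 = (1,5,5)_12 → 1² + 5² + 5² = 51
51 = (4,3)_12 → 4² + 3² = 25
25 = (2,1)_12 → 2² + 1² = 5
5 = (5)_12 → 5² = 25  — 25 already appeared earlier.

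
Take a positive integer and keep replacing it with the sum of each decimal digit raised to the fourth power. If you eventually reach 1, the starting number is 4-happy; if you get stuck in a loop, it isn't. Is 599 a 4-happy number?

599 → 5⁴ + 9⁴ + 9⁴ = 625 + 6561 + 6561 = 13747
13747 → 1⁴ + 3⁴ + 7⁴ + 4⁴ + 7⁴ = 1 + 81 + 2401 + 256 + 2401 = 5140
5140 → 5⁴ + 1⁴ + 4⁴ + 0⁴ = 625 + 1 + 256 + 0 = 882
882 → 8⁴ + 8⁴ + 2⁴ = 4096 + 4096 + 16 = 8208
8208 → 8⁴ + 2⁴ + 0⁴ + 8⁴ = 4096 + 16 + 0 + 4096 = 8208  — 8208 already seen; the sequence cycles without reaching 1.

not 4-happy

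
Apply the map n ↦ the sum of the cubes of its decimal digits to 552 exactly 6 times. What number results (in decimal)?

552 → 5³ + 5³ + 2³ = 258
258 → 2³ + 5³ + 8³ = 645
645 → 6³ + 4³ + 5³ = 405
405 → 4³ + 0³ + 5³ = 189
189 → 1³ + 8³ + 9³ = 1242
1242 → 1³ + 2³ + 4³ + 2³ = 81

81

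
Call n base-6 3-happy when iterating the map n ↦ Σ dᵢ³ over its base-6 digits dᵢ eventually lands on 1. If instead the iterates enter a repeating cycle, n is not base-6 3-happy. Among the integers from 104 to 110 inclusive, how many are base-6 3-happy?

4

104: 104 → 141 → 179 → 314 → 81 → 36 → 1  — base-6 3-happy
105: 105 → 160 → 136 → 155 → 190 → 190  — not base-6 3-happy
106: 106 → 197 → 258 → 3 → 27 → 91 → 36 → 1  — base-6 3-happy
107: 107 → 258 → 3 → 27 → 91 → 36 → 1  — base-6 3-happy
108: 108 → 27 → 91 → 36 → 1  — base-6 3-happy
109: 109 → 28 → 128 → 62 → 73 → 9 → 28  — not base-6 3-happy
110: 110 → 35 → 250 → 190 → 190  — not base-6 3-happy
base-6 3-happy: 104, 106, 107, 108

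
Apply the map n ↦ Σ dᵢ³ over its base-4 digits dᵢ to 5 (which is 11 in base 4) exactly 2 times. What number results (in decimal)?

5 = (1,1)_4 → 2
2 = (2)_4 → 8

8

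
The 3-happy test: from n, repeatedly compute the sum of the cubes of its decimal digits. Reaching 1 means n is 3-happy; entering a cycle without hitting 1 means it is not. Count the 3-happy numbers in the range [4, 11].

1

4: 4 → 64 → 280 → 520 → 133 → 55 → 250 → 133  (repeats 133)
5: 5 → 125 → 134 → 92 → 737 → 713 → 371 → 371  (repeats 371)
6: 6 → 216 → 225 → 141 → 66 → 432 → 99 → 1458 → 702 → 351 → 153 → 153  (repeats 153)
7: 7 → 343 → 118 → 514 → 190 → 730 → 370 → 370  (repeats 370)
8: 8 → 512 → 134 → 92 → 737 → 713 → 371 → 371  (repeats 371)
9: 9 → 729 → 1080 → 513 → 153 → 153  (repeats 153)
10: 10 → 1  (reaches 1)
11: 11 → 2 → 8 → 512 → 134 → 92 → 737 → 713 → 371 → 371  (repeats 371)
3-happy: 10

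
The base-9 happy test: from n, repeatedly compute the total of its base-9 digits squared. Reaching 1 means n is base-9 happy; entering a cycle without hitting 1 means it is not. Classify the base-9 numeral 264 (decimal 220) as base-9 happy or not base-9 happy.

not base-9 happy

220 = (2,6,4)_9 → 2² + 6² + 4² = 4 + 36 + 16 = 56
56 = (6,2)_9 → 6² + 2² = 36 + 4 = 40
40 = (4,4)_9 → 4² + 4² = 16 + 16 = 32
32 = (3,5)_9 → 3² + 5² = 9 + 25 = 34
34 = (3,7)_9 → 3² + 7² = 9 + 49 = 58
58 = (6,4)_9 → 6² + 4² = 36 + 16 = 52
52 = (5,7)_9 → 5² + 7² = 25 + 49 = 74
74 = (8,2)_9 → 8² + 2² = 64 + 4 = 68
68 = (7,5)_9 → 7² + 5² = 49 + 25 = 74  — 74 already seen; the sequence cycles without reaching 1.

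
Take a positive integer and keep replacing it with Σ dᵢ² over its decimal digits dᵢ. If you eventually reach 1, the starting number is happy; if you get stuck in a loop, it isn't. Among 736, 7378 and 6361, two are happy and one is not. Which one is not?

7378

736: 736 → 94 → 97 → 130 → 10 → 1  — reaches 1 (happy)
7378: 7378 → 171 → 51 → 26 → 40 → 16 → 37 → 58 → 89 → 145 → 42 → 20 → 4 → 16  — repeats 16 (not happy)
6361: 6361 → 82 → 68 → 100 → 1  — reaches 1 (happy)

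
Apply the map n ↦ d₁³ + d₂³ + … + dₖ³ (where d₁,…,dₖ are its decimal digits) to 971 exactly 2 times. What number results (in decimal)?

971 → 1073
1073 → 371

371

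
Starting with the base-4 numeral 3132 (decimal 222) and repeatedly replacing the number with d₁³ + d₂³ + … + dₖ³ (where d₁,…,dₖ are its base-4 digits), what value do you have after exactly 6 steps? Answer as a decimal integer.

222 = (3,1,3,2)_4 → 3³ + 1³ + 3³ + 2³ = 27 + 1 + 27 + 8 = 63
63 = (3,3,3)_4 → 3³ + 3³ + 3³ = 27 + 27 + 27 = 81
81 = (1,1,0,1)_4 → 1³ + 1³ + 0³ + 1³ = 1 + 1 + 0 + 1 = 3
3 = (3)_4 → 3³ = 27
27 = (1,2,3)_4 → 1³ + 2³ + 3³ = 1 + 8 + 27 = 36
36 = (2,1,0)_4 → 2³ + 1³ + 0³ = 8 + 1 + 0 = 9

9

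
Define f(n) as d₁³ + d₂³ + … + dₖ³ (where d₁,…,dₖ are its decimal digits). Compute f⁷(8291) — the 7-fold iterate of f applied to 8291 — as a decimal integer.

8291 → 8³ + 2³ + 9³ + 1³ = 1250
1250 → 1³ + 2³ + 5³ + 0³ = 134
134 → 1³ + 3³ + 4³ = 92
92 → 9³ + 2³ = 737
737 → 7³ + 3³ + 7³ = 713
713 → 7³ + 1³ + 3³ = 371
371 → 3³ + 7³ + 1³ = 371

371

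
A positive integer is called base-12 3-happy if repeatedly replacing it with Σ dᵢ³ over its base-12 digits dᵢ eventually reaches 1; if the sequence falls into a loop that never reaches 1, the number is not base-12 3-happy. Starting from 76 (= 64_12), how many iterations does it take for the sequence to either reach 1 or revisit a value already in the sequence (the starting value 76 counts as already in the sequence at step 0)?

76 = (6,4)_12 → 6³ + 4³ = 216 + 64 = 280
280 = (1,11,4)_12 → 1³ + 11³ + 4³ = 1 + 1331 + 64 = 1396
1396 = (9,8,4)_12 → 9³ + 8³ + 4³ = 729 + 512 + 64 = 1305
1305 = (9,0,9)_12 → 9³ + 0³ + 9³ = 729 + 0 + 729 = 1458
1458 = (10,1,6)_12 → 10³ + 1³ + 6³ = 1000 + 1 + 216 = 1217
1217 = (8,5,5)_12 → 8³ + 5³ + 5³ = 512 + 125 + 125 = 762
762 = (5,3,6)_12 → 5³ + 3³ + 6³ = 125 + 27 + 216 = 368
368 = (2,6,8)_12 → 2³ + 6³ + 8³ = 8 + 216 + 512 = 736
736 = (5,1,4)_12 → 5³ + 1³ + 4³ = 125 + 1 + 64 = 190
190 = (1,3,10)_12 → 1³ + 3³ + 10³ = 1 + 27 + 1000 = 1028
1028 = (7,1,8)_12 → 7³ + 1³ + 8³ = 343 + 1 + 512 = 856
856 = (5,11,4)_12 → 5³ + 11³ + 4³ = 125 + 1331 + 64 = 1520
1520 = (10,6,8)_12 → 10³ + 6³ + 8³ = 1000 + 216 + 512 = 1728
1728 = (1,0,0,0)_12 → 1³ + 0³ + 0³ + 0³ = 1 + 0 + 0 + 0 = 1  — reached 1.
That took 14 steps.

14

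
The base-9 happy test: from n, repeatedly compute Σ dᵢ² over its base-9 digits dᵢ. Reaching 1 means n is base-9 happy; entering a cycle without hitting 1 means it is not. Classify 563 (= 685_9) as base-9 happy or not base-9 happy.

base-9 happy

563 = (6,8,5)_9 → 6² + 8² + 5² = 125
125 = (1,4,8)_9 → 1² + 4² + 8² = 81
81 = (1,0,0)_9 → 1² + 0² + 0² = 1  — reached 1.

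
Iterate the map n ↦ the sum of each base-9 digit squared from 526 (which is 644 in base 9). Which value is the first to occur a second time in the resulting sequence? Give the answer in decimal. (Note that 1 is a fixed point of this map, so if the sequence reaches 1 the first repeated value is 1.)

68

526 = (6,4,4)_9 → 6² + 4² + 4² = 36 + 16 + 16 = 68
68 = (7,5)_9 → 7² + 5² = 49 + 25 = 74
74 = (8,2)_9 → 8² + 2² = 64 + 4 = 68  — 68 already appeared earlier.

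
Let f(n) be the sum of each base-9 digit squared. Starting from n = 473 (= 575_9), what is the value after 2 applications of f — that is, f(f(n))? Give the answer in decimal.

473 = (5,7,5)_9 → 5² + 7² + 5² = 25 + 49 + 25 = 99
99 = (1,2,0)_9 → 1² + 2² + 0² = 1 + 4 + 0 = 5

5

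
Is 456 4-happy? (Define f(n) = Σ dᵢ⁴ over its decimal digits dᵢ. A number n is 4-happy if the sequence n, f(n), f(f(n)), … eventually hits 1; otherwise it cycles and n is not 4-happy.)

456 → 4⁴ + 5⁴ + 6⁴ = 256 + 625 + 1296 = 2177
2177 → 2⁴ + 1⁴ + 7⁴ + 7⁴ = 16 + 1 + 2401 + 2401 = 4819
4819 → 4⁴ + 8⁴ + 1⁴ + 9⁴ = 256 + 4096 + 1 + 6561 = 10914
10914 → 1⁴ + 0⁴ + 9⁴ + 1⁴ + 4⁴ = 1 + 0 + 6561 + 1 + 256 = 6819
6819 → 6⁴ + 8⁴ + 1⁴ + 9⁴ = 1296 + 4096 + 1 + 6561 = 11954
11954 → 1⁴ + 1⁴ + 9⁴ + 5⁴ + 4⁴ = 1 + 1 + 6561 + 625 + 256 = 7444
7444 → 7⁴ + 4⁴ + 4⁴ + 4⁴ = 2401 + 256 + 256 + 256 = 3169
3169 → 3⁴ + 1⁴ + 6⁴ + 9⁴ = 81 + 1 + 1296 + 6561 = 7939
7939 → 7⁴ + 9⁴ + 3⁴ + 9⁴ = 2401 + 6561 + 81 + 6561 = 15604
15604 → 1⁴ + 5⁴ + 6⁴ + 0⁴ + 4⁴ = 1 + 625 + 1296 + 0 + 256 = 2178
2178 → 2⁴ + 1⁴ + 7⁴ + 8⁴ = 16 + 1 + 2401 + 4096 = 6514
6514 → 6⁴ + 5⁴ + 1⁴ + 4⁴ = 1296 + 625 + 1 + 256 = 2178  — 2178 already seen; the sequence cycles without reaching 1.

not 4-happy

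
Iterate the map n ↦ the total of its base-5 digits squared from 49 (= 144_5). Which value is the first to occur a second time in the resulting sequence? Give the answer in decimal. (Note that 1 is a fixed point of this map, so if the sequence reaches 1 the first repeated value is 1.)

1

49 = (1,4,4)_5 → 1² + 4² + 4² = 1 + 16 + 16 = 33
33 = (1,1,3)_5 → 1² + 1² + 3² = 1 + 1 + 9 = 11
11 = (2,1)_5 → 2² + 1² = 4 + 1 = 5
5 = (1,0)_5 → 1² + 0² = 1 + 0 = 1  — reached the fixed point 1.
1 → 1, so 1 is the first repeated value.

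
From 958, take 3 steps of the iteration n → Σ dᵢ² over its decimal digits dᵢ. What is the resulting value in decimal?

25

958 → 9² + 5² + 8² = 170
170 → 1² + 7² + 0² = 50
50 → 5² + 0² = 25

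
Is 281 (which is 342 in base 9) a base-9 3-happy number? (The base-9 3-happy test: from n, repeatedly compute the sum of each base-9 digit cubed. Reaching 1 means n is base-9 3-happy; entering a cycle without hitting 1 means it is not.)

base-9 3-happy

281 = (3,4,2)_9 → 3³ + 4³ + 2³ = 27 + 64 + 8 = 99
99 = (1,2,0)_9 → 1³ + 2³ + 0³ = 1 + 8 + 0 = 9
9 = (1,0)_9 → 1³ + 0³ = 1 + 0 = 1  — reached 1.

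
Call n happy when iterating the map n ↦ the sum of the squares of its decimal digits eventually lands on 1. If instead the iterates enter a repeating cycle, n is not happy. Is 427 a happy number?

427 → 4² + 2² + 7² = 69
69 → 6² + 9² = 117
117 → 1² + 1² + 7² = 51
51 → 5² + 1² = 26
26 → 2² + 6² = 40
40 → 4² + 0² = 16
16 → 1² + 6² = 37
37 → 3² + 7² = 58
58 → 5² + 8² = 89
89 → 8² + 9² = 145
145 → 1² + 4² + 5² = 42
42 → 4² + 2² = 20
20 → 2² + 0² = 4
4 → 4² = 16  — 16 already seen; the sequence cycles without reaching 1.

not happy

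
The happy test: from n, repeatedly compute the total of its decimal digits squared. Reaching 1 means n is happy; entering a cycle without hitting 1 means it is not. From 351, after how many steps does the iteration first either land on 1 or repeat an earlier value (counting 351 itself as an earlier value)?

351 → 3² + 5² + 1² = 35
35 → 3² + 5² = 34
34 → 3² + 4² = 25
25 → 2² + 5² = 29
29 → 2² + 9² = 85
85 → 8² + 5² = 89
89 → 8² + 9² = 145
145 → 1² + 4² + 5² = 42
42 → 4² + 2² = 20
20 → 2² + 0² = 4
4 → 4² = 16
16 → 1² + 6² = 37
37 → 3² + 7² = 58
58 → 5² + 8² = 89  — 89 repeats.
That took 14 steps.

14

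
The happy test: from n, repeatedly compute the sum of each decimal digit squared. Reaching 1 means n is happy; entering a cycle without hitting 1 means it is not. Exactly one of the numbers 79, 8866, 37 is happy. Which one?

79

79: 79 → 130 → 10 → 1  — reaches 1 (happy)
8866: 8866 → 200 → 4 → 16 → 37 → 58 → 89 → 145 → 42 → 20 → 4  — repeats 4 (not happy)
37: 37 → 58 → 89 → 145 → 42 → 20 → 4 → 16 → 37  — repeats 37 (not happy)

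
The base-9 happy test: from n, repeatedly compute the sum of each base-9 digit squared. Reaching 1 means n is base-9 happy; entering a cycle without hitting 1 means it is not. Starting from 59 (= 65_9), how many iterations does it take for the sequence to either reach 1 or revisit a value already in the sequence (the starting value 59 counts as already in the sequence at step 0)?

59 = (6,5)_9 → 6² + 5² = 61
61 = (6,7)_9 → 6² + 7² = 85
85 = (1,0,4)_9 → 1² + 0² + 4² = 17
17 = (1,8)_9 → 1² + 8² = 65
65 = (7,2)_9 → 7² + 2² = 53
53 = (5,8)_9 → 5² + 8² = 89
89 = (1,0,8)_9 → 1² + 0² + 8² = 65  — 65 repeats.
That took 7 steps.

7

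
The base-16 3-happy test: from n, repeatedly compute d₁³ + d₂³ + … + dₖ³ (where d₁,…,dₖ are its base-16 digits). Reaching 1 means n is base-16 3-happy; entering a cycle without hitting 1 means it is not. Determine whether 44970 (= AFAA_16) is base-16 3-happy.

44970 = (10,15,10,10)_16 → 10³ + 15³ + 10³ + 10³ = 6375
6375 = (1,8,14,7)_16 → 1³ + 8³ + 14³ + 7³ = 3600
3600 = (14,1,0)_16 → 14³ + 1³ + 0³ = 2745
2745 = (10,11,9)_16 → 10³ + 11³ + 9³ = 3060
3060 = (11,15,4)_16 → 11³ + 15³ + 4³ = 4770
4770 = (1,2,10,2)_16 → 1³ + 2³ + 10³ + 2³ = 1017
1017 = (3,15,9)_16 → 3³ + 15³ + 9³ = 4131
4131 = (1,0,2,3)_16 → 1³ + 0³ + 2³ + 3³ = 36
36 = (2,4)_16 → 2³ + 4³ = 72
72 = (4,8)_16 → 4³ + 8³ = 576
576 = (2,4,0)_16 → 2³ + 4³ + 0³ = 72  — 72 already seen; the sequence cycles without reaching 1.

not base-16 3-happy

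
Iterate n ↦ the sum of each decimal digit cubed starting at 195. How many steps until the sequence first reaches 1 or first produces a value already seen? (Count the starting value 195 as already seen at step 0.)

9

195 → 855
855 → 762
762 → 567
567 → 684
684 → 792
792 → 1080
1080 → 513
513 → 153
153 → 153  — 153 repeats.
That took 9 steps.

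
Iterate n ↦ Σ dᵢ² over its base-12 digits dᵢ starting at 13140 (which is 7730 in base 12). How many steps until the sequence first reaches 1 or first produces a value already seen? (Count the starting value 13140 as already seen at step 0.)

5

13140 = (7,7,3,0)_12 → 7² + 7² + 3² + 0² = 107
107 = (8,11)_12 → 8² + 11² = 185
185 = (1,3,5)_12 → 1² + 3² + 5² = 35
35 = (2,11)_12 → 2² + 11² = 125
125 = (10,5)_12 → 10² + 5² = 125  — 125 repeats.
That took 5 steps.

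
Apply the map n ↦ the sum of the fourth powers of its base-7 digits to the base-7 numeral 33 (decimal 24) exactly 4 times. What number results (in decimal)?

24 = (3,3)_7 → 3⁴ + 3⁴ = 81 + 81 = 162
162 = (3,2,1)_7 → 3⁴ + 2⁴ + 1⁴ = 81 + 16 + 1 = 98
98 = (2,0,0)_7 → 2⁴ + 0⁴ + 0⁴ = 16 + 0 + 0 = 16
16 = (2,2)_7 → 2⁴ + 2⁴ = 16 + 16 = 32

32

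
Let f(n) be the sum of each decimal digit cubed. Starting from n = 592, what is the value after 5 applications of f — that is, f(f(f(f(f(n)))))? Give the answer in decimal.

664

592 → 5³ + 9³ + 2³ = 125 + 729 + 8 = 862
862 → 8³ + 6³ + 2³ = 512 + 216 + 8 = 736
736 → 7³ + 3³ + 6³ = 343 + 27 + 216 = 586
586 → 5³ + 8³ + 6³ = 125 + 512 + 216 = 853
853 → 8³ + 5³ + 3³ = 512 + 125 + 27 = 664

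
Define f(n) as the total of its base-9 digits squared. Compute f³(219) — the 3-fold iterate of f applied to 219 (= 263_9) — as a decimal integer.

41

219 = (2,6,3)_9 → 2² + 6² + 3² = 49
49 = (5,4)_9 → 5² + 4² = 41
41 = (4,5)_9 → 4² + 5² = 41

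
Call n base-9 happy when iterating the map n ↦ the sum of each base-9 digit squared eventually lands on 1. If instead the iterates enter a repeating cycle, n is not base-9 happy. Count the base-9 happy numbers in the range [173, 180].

173: 173 → 9 → 1  (reaches 1)
174: 174 → 14 → 26 → 68 → 74 → 68  (repeats 68)
175: 175 → 21 → 13 → 17 → 65 → 53 → 89 → 65  (repeats 65)
176: 176 → 30 → 18 → 4 → 16 → 50 → 50  (repeats 50)
177: 177 → 41 → 41  (repeats 41)
178: 178 → 54 → 36 → 16 → 50 → 50  (repeats 50)
179: 179 → 69 → 85 → 17 → 65 → 53 → 89 → 65  (repeats 65)
180: 180 → 8 → 64 → 50 → 50  (repeats 50)
base-9 happy: 173

1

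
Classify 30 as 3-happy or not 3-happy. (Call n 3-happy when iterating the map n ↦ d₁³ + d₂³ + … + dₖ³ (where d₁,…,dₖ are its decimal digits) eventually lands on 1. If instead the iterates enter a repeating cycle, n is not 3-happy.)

30 → 27
27 → 351
351 → 153
153 → 153  — 153 already seen; the sequence cycles without reaching 1.

not 3-happy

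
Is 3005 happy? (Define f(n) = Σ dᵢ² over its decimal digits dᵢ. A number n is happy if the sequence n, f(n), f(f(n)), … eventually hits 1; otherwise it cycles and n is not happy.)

3005 → 3² + 0² + 0² + 5² = 9 + 0 + 0 + 25 = 34
34 → 3² + 4² = 9 + 16 = 25
25 → 2² + 5² = 4 + 25 = 29
29 → 2² + 9² = 4 + 81 = 85
85 → 8² + 5² = 64 + 25 = 89
89 → 8² + 9² = 64 + 81 = 145
145 → 1² + 4² + 5² = 1 + 16 + 25 = 42
42 → 4² + 2² = 16 + 4 = 20
20 → 2² + 0² = 4 + 0 = 4
4 → 4² = 16
16 → 1² + 6² = 1 + 36 = 37
37 → 3² + 7² = 9 + 49 = 58
58 → 5² + 8² = 25 + 64 = 89  — 89 already seen; the sequence cycles without reaching 1.

not happy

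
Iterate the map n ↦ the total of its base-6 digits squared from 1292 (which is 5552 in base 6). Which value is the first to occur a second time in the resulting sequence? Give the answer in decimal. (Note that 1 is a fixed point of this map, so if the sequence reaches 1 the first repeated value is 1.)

1292 = (5,5,5,2)_6 → 79
79 = (2,1,1)_6 → 6
6 = (1,0)_6 → 1  — reached the fixed point 1.
1 → 1, so 1 is the first repeated value.

1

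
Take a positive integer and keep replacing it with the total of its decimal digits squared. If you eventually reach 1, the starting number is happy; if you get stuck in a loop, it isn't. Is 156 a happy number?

not happy

156 → 1² + 5² + 6² = 1 + 25 + 36 = 62
62 → 6² + 2² = 36 + 4 = 40
40 → 4² + 0² = 16 + 0 = 16
16 → 1² + 6² = 1 + 36 = 37
37 → 3² + 7² = 9 + 49 = 58
58 → 5² + 8² = 25 + 64 = 89
89 → 8² + 9² = 64 + 81 = 145
145 → 1² + 4² + 5² = 1 + 16 + 25 = 42
42 → 4² + 2² = 16 + 4 = 20
20 → 2² + 0² = 4 + 0 = 4
4 → 4² = 16  — 16 already seen; the sequence cycles without reaching 1.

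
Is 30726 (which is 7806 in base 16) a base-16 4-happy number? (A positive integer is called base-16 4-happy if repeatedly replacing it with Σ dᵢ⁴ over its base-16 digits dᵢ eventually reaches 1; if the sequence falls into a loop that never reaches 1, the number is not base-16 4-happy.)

30726 = (7,8,0,6)_16 → 7⁴ + 8⁴ + 0⁴ + 6⁴ = 2401 + 4096 + 0 + 1296 = 7793
7793 = (1,14,7,1)_16 → 1⁴ + 14⁴ + 7⁴ + 1⁴ = 1 + 38416 + 2401 + 1 = 40819
40819 = (9,15,7,3)_16 → 9⁴ + 15⁴ + 7⁴ + 3⁴ = 6561 + 50625 + 2401 + 81 = 59668
59668 = (14,9,1,4)_16 → 14⁴ + 9⁴ + 1⁴ + 4⁴ = 38416 + 6561 + 1 + 256 = 45234
45234 = (11,0,11,2)_16 → 11⁴ + 0⁴ + 11⁴ + 2⁴ = 14641 + 0 + 14641 + 16 = 29298
29298 = (7,2,7,2)_16 → 7⁴ + 2⁴ + 7⁴ + 2⁴ = 2401 + 16 + 2401 + 16 = 4834
4834 = (1,2,14,2)_16 → 1⁴ + 2⁴ + 14⁴ + 2⁴ = 1 + 16 + 38416 + 16 = 38449
38449 = (9,6,3,1)_16 → 9⁴ + 6⁴ + 3⁴ + 1⁴ = 6561 + 1296 + 81 + 1 = 7939
7939 = (1,15,0,3)_16 → 1⁴ + 15⁴ + 0⁴ + 3⁴ = 1 + 50625 + 0 + 81 = 50707
50707 = (12,6,1,3)_16 → 12⁴ + 6⁴ + 1⁴ + 3⁴ = 20736 + 1296 + 1 + 81 = 22114
22114 = (5,6,6,2)_16 → 5⁴ + 6⁴ + 6⁴ + 2⁴ = 625 + 1296 + 1296 + 16 = 3233
3233 = (12,10,1)_16 → 12⁴ + 10⁴ + 1⁴ = 20736 + 10000 + 1 = 30737
30737 = (7,8,1,1)_16 → 7⁴ + 8⁴ + 1⁴ + 1⁴ = 2401 + 4096 + 1 + 1 = 6499
6499 = (1,9,6,3)_16 → 1⁴ + 9⁴ + 6⁴ + 3⁴ = 1 + 6561 + 1296 + 81 = 7939  — 7939 already seen; the sequence cycles without reaching 1.

not base-16 4-happy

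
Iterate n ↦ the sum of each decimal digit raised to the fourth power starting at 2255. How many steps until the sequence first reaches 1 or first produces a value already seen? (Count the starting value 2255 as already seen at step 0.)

14

2255 → 2⁴ + 2⁴ + 5⁴ + 5⁴ = 1282
1282 → 1⁴ + 2⁴ + 8⁴ + 2⁴ = 4129
4129 → 4⁴ + 1⁴ + 2⁴ + 9⁴ = 6834
6834 → 6⁴ + 8⁴ + 3⁴ + 4⁴ = 5729
5729 → 5⁴ + 7⁴ + 2⁴ + 9⁴ = 9603
9603 → 9⁴ + 6⁴ + 0⁴ + 3⁴ = 7938
7938 → 7⁴ + 9⁴ + 3⁴ + 8⁴ = 13139
13139 → 1⁴ + 3⁴ + 1⁴ + 3⁴ + 9⁴ = 6725
6725 → 6⁴ + 7⁴ + 2⁴ + 5⁴ = 4338
4338 → 4⁴ + 3⁴ + 3⁴ + 8⁴ = 4514
4514 → 4⁴ + 5⁴ + 1⁴ + 4⁴ = 1138
1138 → 1⁴ + 1⁴ + 3⁴ + 8⁴ = 4179
4179 → 4⁴ + 1⁴ + 7⁴ + 9⁴ = 9219
9219 → 9⁴ + 2⁴ + 1⁴ + 9⁴ = 13139  — 13139 repeats.
That took 14 steps.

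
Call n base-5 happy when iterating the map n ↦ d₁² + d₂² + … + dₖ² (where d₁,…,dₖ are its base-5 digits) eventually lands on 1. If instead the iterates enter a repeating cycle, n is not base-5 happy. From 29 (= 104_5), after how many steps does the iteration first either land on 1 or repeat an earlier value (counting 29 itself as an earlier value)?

29 = (1,0,4)_5 → 1² + 0² + 4² = 17
17 = (3,2)_5 → 3² + 2² = 13
13 = (2,3)_5 → 2² + 3² = 13  — 13 repeats.
That took 3 steps.

3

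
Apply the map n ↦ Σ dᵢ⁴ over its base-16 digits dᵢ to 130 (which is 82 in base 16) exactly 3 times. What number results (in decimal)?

16

130 = (8,2)_16 → 8⁴ + 2⁴ = 4112
4112 = (1,0,1,0)_16 → 1⁴ + 0⁴ + 1⁴ + 0⁴ = 2
2 = (2)_16 → 2⁴ = 16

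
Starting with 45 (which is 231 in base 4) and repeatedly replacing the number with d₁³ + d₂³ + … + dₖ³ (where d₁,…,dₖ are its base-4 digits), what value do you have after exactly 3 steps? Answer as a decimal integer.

9

45 = (2,3,1)_4 → 2³ + 3³ + 1³ = 8 + 27 + 1 = 36
36 = (2,1,0)_4 → 2³ + 1³ + 0³ = 8 + 1 + 0 = 9
9 = (2,1)_4 → 2³ + 1³ = 8 + 1 = 9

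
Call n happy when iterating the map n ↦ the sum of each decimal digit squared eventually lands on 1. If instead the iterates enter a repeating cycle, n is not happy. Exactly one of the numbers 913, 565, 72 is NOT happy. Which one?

913: 913 → 91 → 82 → 68 → 100 → 1  — reaches 1 (happy)
565: 565 → 86 → 100 → 1  — reaches 1 (happy)
72: 72 → 53 → 34 → 25 → 29 → 85 → 89 → 145 → 42 → 20 → 4 → 16 → 37 → 58 → 89  — repeats 89 (not happy)

72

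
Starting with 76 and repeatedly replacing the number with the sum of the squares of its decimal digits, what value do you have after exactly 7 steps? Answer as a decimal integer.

76 → 85
85 → 89
89 → 145
145 → 42
42 → 20
20 → 4
4 → 16

16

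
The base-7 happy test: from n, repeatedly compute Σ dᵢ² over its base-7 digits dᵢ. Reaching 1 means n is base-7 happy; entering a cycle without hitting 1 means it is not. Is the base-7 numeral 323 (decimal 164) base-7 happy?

not base-7 happy

164 = (3,2,3)_7 → 3² + 2² + 3² = 9 + 4 + 9 = 22
22 = (3,1)_7 → 3² + 1² = 9 + 1 = 10
10 = (1,3)_7 → 1² + 3² = 1 + 9 = 10  — 10 already seen; the sequence cycles without reaching 1.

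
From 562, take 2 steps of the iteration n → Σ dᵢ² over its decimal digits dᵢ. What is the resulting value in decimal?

61

562 → 65
65 → 61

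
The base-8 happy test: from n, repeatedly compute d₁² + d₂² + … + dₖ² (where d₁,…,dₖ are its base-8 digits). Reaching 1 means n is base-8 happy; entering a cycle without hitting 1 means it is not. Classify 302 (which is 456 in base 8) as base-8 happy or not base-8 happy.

base-8 happy

302 = (4,5,6)_8 → 4² + 5² + 6² = 77
77 = (1,1,5)_8 → 1² + 1² + 5² = 27
27 = (3,3)_8 → 3² + 3² = 18
18 = (2,2)_8 → 2² + 2² = 8
8 = (1,0)_8 → 1² + 0² = 1  — reached 1.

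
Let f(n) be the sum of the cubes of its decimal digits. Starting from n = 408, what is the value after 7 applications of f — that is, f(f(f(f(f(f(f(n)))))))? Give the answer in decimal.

408 → 4³ + 0³ + 8³ = 64 + 0 + 512 = 576
576 → 5³ + 7³ + 6³ = 125 + 343 + 216 = 684
684 → 6³ + 8³ + 4³ = 216 + 512 + 64 = 792
792 → 7³ + 9³ + 2³ = 343 + 729 + 8 = 1080
1080 → 1³ + 0³ + 8³ + 0³ = 1 + 0 + 512 + 0 = 513
513 → 5³ + 1³ + 3³ = 125 + 1 + 27 = 153
153 → 1³ + 5³ + 3³ = 1 + 125 + 27 = 153

153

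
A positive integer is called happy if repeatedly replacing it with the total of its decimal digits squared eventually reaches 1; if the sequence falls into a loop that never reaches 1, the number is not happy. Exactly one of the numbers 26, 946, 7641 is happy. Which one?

946

26: 26 → 40 → 16 → 37 → 58 → 89 → 145 → 42 → 20 → 4 → 16  — repeats 16 (not happy)
946: 946 → 133 → 19 → 82 → 68 → 100 → 1  — reaches 1 (happy)
7641: 7641 → 102 → 5 → 25 → 29 → 85 → 89 → 145 → 42 → 20 → 4 → 16 → 37 → 58 → 89  — repeats 89 (not happy)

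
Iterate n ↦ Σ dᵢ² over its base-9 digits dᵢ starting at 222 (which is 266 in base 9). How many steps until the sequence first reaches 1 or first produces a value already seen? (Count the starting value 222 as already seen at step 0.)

9

222 = (2,6,6)_9 → 2² + 6² + 6² = 76
76 = (8,4)_9 → 8² + 4² = 80
80 = (8,8)_9 → 8² + 8² = 128
128 = (1,5,2)_9 → 1² + 5² + 2² = 30
30 = (3,3)_9 → 3² + 3² = 18
18 = (2,0)_9 → 2² + 0² = 4
4 = (4)_9 → 4² = 16
16 = (1,7)_9 → 1² + 7² = 50
50 = (5,5)_9 → 5² + 5² = 50  — 50 repeats.
That took 9 steps.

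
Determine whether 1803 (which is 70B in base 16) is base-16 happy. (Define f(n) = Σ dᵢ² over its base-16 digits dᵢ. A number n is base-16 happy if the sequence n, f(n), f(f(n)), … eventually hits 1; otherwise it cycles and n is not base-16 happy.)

not base-16 happy

1803 = (7,0,11)_16 → 170
170 = (10,10)_16 → 200
200 = (12,8)_16 → 208
208 = (13,0)_16 → 169
169 = (10,9)_16 → 181
181 = (11,5)_16 → 146
146 = (9,2)_16 → 85
85 = (5,5)_16 → 50
50 = (3,2)_16 → 13
13 = (13)_16 → 169  — 169 already seen; the sequence cycles without reaching 1.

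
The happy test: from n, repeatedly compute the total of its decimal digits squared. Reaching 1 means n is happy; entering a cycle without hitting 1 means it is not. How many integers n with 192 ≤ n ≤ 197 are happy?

2

192: 192 → 86 → 100 → 1  (reaches 1)
193: 193 → 91 → 82 → 68 → 100 → 1  (reaches 1)
194: 194 → 98 → 145 → 42 → 20 → 4 → 16 → 37 → 58 → 89 → 145  (repeats 145)
195: 195 → 107 → 50 → 25 → 29 → 85 → 89 → 145 → 42 → 20 → 4 → 16 → 37 → 58 → 89  (repeats 89)
196: 196 → 118 → 66 → 72 → 53 → 34 → 25 → 29 → 85 → 89 → 145 → 42 → 20 → 4 → 16 → 37 → 58 → 89  (repeats 89)
197: 197 → 131 → 11 → 2 → 4 → 16 → 37 → 58 → 89 → 145 → 42 → 20 → 4  (repeats 4)
happy: 192, 193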